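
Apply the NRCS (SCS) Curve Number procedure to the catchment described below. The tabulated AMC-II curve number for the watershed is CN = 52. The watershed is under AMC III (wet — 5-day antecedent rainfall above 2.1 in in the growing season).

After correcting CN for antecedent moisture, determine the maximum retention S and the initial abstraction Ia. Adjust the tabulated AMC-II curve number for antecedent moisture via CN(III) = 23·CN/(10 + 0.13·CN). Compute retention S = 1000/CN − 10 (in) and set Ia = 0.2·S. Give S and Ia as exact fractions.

CN(III) from CN(II)=52: (23·52)/(10 + 0.13·52) = 29900/419 ≈ 71.360
Retention S: 1000/CN − 10 with CN=71.360 → S = 1200/299 ≈ 4.013 in
Initial abstraction Ia = S/5 = (1200/299)/5 = 240/299 ≈ 0.803 in

S = 1200/299 in ≈ 4.013 in; Ia = 240/299 in ≈ 0.803 in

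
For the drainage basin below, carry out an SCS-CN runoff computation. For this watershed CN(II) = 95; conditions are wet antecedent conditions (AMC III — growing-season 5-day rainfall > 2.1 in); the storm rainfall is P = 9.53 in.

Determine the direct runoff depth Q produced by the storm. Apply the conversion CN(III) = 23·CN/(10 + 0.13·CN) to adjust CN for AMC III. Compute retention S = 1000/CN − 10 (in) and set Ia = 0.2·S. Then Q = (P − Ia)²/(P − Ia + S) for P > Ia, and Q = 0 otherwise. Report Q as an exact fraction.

Wet (AMC III): CN(III) = 23·95/(10 + 0.13·95) = 2185/(447/20) = 43700/447 ≈ 97.763
Retention S: 1000/CN − 10 with CN=97.763 → S = 100/437 ≈ 0.229 in
Ia = 0.2·(100/437) = 20/437 in ≈ 0.046 in
Since P=9.530 > Ia=0.046: effective rainfall P−Ia = 414461/43700 in
Runoff Q = (P−Ia)²/(P−Ia+S) = (9.484)²/(9.484+0.229) = 171777920521/18548945700 ≈ 9.261 in

Q = 171777920521/18548945700 in ≈ 9.261 in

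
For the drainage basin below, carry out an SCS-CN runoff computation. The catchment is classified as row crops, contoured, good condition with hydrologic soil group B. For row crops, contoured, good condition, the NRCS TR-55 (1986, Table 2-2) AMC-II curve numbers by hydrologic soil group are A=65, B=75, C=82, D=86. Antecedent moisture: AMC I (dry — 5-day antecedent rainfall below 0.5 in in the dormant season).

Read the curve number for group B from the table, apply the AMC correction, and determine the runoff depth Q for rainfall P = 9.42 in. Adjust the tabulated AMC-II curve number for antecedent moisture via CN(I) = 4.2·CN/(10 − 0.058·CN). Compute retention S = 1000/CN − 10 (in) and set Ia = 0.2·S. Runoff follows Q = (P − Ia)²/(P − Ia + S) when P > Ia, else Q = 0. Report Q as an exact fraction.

Q = 608756929/156469950 in ≈ 3.891 in

NRCS table: row crops, contoured, good condition, soil group B → CN(II) = 75
Adjust CN=75 to AMC I: 4.2·75/(10 − 0.058·75) → 315 ÷ (113/20) = 6300/113 ≈ 55.752
Max retention: S = 1000/(6300/113) − 10 = 500/63 in (≈ 7.937 in)
Ia = 0.2·(500/63) = 100/63 in ≈ 1.587 in
P − Ia = 9.420 − 1.587 = 24673/3150 ≈ 7.833 in (> 0, runoff occurs)
Runoff Q = (P−Ia)²/(P−Ia+S) = (7.833)²/(7.833+7.937) = 608756929/156469950 ≈ 3.891 in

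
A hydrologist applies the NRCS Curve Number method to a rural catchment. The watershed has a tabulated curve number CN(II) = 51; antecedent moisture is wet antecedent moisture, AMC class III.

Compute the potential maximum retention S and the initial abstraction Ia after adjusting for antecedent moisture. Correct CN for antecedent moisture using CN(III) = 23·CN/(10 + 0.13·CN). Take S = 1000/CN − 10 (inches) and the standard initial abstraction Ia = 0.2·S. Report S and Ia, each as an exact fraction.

S = 4900/1173 in ≈ 4.177 in; Ia = 980/1173 in ≈ 0.835 in

Adjust CN=51 to AMC III: 23·51/(10 + 0.13·51) → 1173 ÷ (1663/100) = 117300/1663 ≈ 70.535
S = 1000/(117300/1663) − 10 = 4900/1173 in ≈ 4.177 in
Initial abstraction Ia = S/5 = (4900/1173)/5 = 980/1173 ≈ 0.835 in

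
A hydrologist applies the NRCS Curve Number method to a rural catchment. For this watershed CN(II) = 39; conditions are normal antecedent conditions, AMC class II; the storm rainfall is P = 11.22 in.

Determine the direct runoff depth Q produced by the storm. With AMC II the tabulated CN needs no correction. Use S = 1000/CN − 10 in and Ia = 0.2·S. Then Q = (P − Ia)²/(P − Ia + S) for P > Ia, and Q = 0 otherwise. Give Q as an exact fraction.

Q = 248976841/90244050 in ≈ 2.759 in

CN(II) = 39; AMC II needs no correction.
S = 1000/39 − 10 = 610/39 in ≈ 15.641 in
Initial abstraction Ia = S/5 = (610/39)/5 = 122/39 ≈ 3.128 in
Since P=11.220 > Ia=3.128: effective rainfall P−Ia = 15779/1950 in
Q: (15779/1950)² ÷ (46279/1950) = 248976841/90244050 in (≈ 2.759 in)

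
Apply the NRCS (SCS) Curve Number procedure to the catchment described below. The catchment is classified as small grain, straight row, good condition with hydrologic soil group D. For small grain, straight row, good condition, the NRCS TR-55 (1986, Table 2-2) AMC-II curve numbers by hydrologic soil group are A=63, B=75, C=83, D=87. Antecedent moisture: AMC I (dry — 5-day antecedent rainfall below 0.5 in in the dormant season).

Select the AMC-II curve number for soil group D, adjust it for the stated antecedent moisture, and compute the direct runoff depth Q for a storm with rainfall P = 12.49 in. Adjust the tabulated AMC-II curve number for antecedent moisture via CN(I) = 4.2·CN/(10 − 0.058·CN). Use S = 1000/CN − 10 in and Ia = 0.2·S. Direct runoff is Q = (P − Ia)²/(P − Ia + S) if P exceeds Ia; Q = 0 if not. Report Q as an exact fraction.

NRCS table: small grain, straight row, good condition, soil group D → CN(II) = 87
CN(I) from CN(II)=87: (4.2·87)/(10 − 0.058·87) = 182700/2477 ≈ 73.759
Max retention: S = 1000/(182700/2477) − 10 = 6500/1827 in (≈ 3.558 in)
Ia = 0.2S: 0.2·3.558 = 0.712 in (exactly 1300/1827)
Excess rainfall: 12.490 − 0.712 = 11.778 in; P > Ia so Q > 0
Runoff Q = (P−Ia)²/(P−Ia+S) = (11.778)²/(11.778+3.558) = 4630772597929/511911332100 ≈ 9.046 in

Q = 4630772597929/511911332100 in ≈ 9.046 in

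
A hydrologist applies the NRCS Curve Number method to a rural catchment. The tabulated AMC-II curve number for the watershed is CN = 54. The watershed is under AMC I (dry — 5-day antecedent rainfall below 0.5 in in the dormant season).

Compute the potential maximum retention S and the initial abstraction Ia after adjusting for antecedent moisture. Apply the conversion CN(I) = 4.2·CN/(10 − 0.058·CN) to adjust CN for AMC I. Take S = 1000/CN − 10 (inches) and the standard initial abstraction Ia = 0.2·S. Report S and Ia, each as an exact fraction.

Dry (AMC I): CN(I) = 4.2·54/(10 − 0.058·54) = (1134/5)/(1717/250) = 56700/1717 ≈ 33.023
Retention S: 1000/CN − 10 with CN=33.023 → S = 11500/567 ≈ 20.282 in
Initial abstraction Ia = S/5 = (11500/567)/5 = 2300/567 ≈ 4.056 in

S = 11500/567 in ≈ 20.282 in; Ia = 2300/567 in ≈ 4.056 in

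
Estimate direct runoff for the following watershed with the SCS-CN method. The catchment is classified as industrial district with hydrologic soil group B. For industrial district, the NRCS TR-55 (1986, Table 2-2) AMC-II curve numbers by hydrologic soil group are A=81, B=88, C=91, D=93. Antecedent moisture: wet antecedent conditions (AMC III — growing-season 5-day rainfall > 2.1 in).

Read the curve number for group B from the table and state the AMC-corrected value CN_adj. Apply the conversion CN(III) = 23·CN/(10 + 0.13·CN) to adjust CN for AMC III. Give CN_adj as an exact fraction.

CN_adj = 6325/67 ≈ 94.403

NRCS table: industrial district, soil group B → CN(II) = 88
Adjust CN=88 to AMC III: 23·88/(10 + 0.13·88) → 2024 ÷ (536/25) = 6325/67 ≈ 94.403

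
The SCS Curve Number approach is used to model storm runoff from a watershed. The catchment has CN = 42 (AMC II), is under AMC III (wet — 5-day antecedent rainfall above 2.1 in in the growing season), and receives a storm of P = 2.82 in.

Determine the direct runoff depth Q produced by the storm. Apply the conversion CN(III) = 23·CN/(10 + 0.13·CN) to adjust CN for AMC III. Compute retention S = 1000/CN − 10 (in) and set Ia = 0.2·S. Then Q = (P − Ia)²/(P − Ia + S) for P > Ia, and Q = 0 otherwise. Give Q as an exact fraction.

Adjust CN=42 to AMC III: 23·42/(10 + 0.13·42) → 966 ÷ (773/50) = 48300/773 ≈ 62.484
Max retention: S = 1000/(48300/773) − 10 = 2900/483 in (≈ 6.004 in)
Initial abstraction Ia = S/5 = (2900/483)/5 = 580/483 ≈ 1.201 in
Excess rainfall: 2.820 − 1.201 = 1.619 in; P > Ia so Q > 0
Q: (39103/24150)² ÷ (184103/24150) = 1529044609/4446087450 in (≈ 0.344 in)

Q = 1529044609/4446087450 in ≈ 0.344 in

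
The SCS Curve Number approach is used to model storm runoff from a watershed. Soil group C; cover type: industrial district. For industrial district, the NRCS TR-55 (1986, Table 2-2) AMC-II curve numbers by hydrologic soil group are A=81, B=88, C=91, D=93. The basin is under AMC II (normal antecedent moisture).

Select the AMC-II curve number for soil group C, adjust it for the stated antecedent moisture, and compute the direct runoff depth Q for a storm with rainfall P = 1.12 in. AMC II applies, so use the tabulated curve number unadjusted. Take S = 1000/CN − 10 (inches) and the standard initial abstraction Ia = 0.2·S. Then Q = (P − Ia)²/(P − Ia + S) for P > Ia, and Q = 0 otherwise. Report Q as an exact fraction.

Q = 1100401/2472925 in ≈ 0.445 in

NRCS table: industrial district, soil group C → CN(II) = 91
Average conditions: CN = 91 (no AMC adjustment).
Retention S: 1000/CN − 10 with CN=91.000 → S = 90/91 ≈ 0.989 in
Initial abstraction Ia = S/5 = (90/91)/5 = 18/91 ≈ 0.198 in
Since P=1.120 > Ia=0.198: effective rainfall P−Ia = 2098/2275 in
Q: (2098/2275)² ÷ (4348/2275) = 1100401/2472925 in (≈ 0.445 in)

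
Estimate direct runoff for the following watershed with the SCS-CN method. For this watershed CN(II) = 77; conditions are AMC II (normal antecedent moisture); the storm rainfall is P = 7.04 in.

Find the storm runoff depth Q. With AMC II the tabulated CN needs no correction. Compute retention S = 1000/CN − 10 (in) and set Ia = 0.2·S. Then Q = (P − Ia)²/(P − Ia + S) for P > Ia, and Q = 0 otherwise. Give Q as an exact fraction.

AMC II — tabulated CN = 77 applies directly.
S = 1000/77 − 10 = 230/77 in ≈ 2.987 in
Ia = 0.2S: 0.2·2.987 = 0.597 in (exactly 46/77)
Excess rainfall: 7.040 − 0.597 = 6.443 in; P > Ia so Q > 0
Runoff Q = (P−Ia)²/(P−Ia+S) = (6.443)²/(6.443+2.987) = 38452401/8735650 ≈ 4.402 in

Q = 38452401/8735650 in ≈ 4.402 in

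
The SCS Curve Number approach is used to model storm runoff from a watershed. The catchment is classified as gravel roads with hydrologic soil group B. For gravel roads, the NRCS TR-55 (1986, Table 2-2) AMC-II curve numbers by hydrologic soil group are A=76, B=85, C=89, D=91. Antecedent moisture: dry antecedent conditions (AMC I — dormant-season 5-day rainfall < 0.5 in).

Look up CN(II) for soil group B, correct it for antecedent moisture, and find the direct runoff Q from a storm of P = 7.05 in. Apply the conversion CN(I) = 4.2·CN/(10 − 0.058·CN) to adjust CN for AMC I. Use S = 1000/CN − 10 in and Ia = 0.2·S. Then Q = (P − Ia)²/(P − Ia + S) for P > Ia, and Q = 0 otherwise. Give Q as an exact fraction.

NRCS table: gravel roads, soil group B → CN(II) = 85
CN(I) from CN(II)=85: (4.2·85)/(10 − 0.058·85) = 11900/169 ≈ 70.414
Max retention: S = 1000/(11900/169) − 10 = 500/119 in (≈ 4.202 in)
Ia = 0.2·(500/119) = 100/119 in ≈ 0.840 in
Since P=7.050 > Ia=0.840: effective rainfall P−Ia = 14779/2380 in
Q: (14779/2380)² ÷ (24779/2380) = 218418841/58974020 in (≈ 3.704 in)

Q = 218418841/58974020 in ≈ 3.704 in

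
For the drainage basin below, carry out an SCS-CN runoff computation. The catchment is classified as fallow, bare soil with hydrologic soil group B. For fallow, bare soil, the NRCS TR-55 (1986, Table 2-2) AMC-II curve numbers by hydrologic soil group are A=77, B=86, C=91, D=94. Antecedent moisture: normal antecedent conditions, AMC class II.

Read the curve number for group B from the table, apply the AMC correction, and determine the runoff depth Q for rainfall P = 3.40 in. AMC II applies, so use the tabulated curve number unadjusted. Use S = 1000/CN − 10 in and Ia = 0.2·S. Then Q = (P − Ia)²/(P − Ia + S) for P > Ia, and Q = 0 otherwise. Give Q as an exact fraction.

Q = 436921/217365 in ≈ 2.010 in

NRCS table: fallow, bare soil, soil group B → CN(II) = 86
Average conditions: CN = 86 (no AMC adjustment).
Retention S: 1000/CN − 10 with CN=86.000 → S = 70/43 ≈ 1.628 in
Initial abstraction Ia = S/5 = (70/43)/5 = 14/43 ≈ 0.326 in
Excess rainfall: 3.400 − 0.326 = 3.074 in; P > Ia so Q > 0
Runoff Q = (P−Ia)²/(P−Ia+S) = (3.074)²/(3.074+1.628) = 436921/217365 ≈ 2.010 in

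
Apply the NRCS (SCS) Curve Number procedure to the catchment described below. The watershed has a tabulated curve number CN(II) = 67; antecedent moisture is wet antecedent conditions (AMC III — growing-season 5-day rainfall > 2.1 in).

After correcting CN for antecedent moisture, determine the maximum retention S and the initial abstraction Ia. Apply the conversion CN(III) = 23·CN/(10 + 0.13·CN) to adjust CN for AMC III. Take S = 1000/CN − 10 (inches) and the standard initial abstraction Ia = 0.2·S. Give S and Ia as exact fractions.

S = 3300/1541 in ≈ 2.141 in; Ia = 660/1541 in ≈ 0.428 in

CN(III) from CN(II)=67: (23·67)/(10 + 0.13·67) = 154100/1871 ≈ 82.362
Max retention: S = 1000/(154100/1871) − 10 = 3300/1541 in (≈ 2.141 in)
Ia = 0.2·(3300/1541) = 660/1541 in ≈ 0.428 in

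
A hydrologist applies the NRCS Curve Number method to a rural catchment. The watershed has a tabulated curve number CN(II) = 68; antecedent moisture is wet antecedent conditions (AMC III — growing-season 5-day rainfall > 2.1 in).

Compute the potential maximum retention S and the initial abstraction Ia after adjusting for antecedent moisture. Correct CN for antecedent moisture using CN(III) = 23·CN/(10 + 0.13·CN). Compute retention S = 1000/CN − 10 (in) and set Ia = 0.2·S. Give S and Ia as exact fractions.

S = 800/391 in ≈ 2.046 in; Ia = 160/391 in ≈ 0.409 in

Adjust CN=68 to AMC III: 23·68/(10 + 0.13·68) → 1564 ÷ (471/25) = 39100/471 ≈ 83.015
Retention S: 1000/CN − 10 with CN=83.015 → S = 800/391 ≈ 2.046 in
Ia = 0.2S: 0.2·2.046 = 0.409 in (exactly 160/391)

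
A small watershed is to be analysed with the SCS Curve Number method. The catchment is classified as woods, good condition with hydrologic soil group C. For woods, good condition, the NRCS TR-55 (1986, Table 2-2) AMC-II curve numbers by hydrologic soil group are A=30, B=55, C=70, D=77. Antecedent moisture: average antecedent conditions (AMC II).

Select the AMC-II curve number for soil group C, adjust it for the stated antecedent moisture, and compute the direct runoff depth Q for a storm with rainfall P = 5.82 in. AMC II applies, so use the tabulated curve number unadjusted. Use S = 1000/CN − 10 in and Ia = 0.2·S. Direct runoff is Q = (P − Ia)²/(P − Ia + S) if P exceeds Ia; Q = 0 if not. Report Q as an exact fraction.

NRCS table: woods, good condition, soil group C → CN(II) = 70
AMC II — tabulated CN = 70 applies directly.
Max retention: S = 1000/70 − 10 = 30/7 in (≈ 4.286 in)
Ia = 0.2S: 0.2·4.286 = 0.857 in (exactly 6/7)
P − Ia = 5.820 − 0.857 = 1737/350 ≈ 4.963 in (> 0, runoff occurs)
Runoff Q = (P−Ia)²/(P−Ia+S) = (4.963)²/(4.963+4.286) = 1005723/377650 ≈ 2.663 in

Q = 1005723/377650 in ≈ 2.663 in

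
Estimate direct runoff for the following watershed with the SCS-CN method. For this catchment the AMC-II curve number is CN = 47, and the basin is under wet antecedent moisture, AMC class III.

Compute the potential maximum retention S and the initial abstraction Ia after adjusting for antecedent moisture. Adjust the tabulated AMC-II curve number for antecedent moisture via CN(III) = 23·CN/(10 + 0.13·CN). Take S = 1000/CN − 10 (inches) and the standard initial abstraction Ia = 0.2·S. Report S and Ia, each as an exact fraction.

CN(III) from CN(II)=47: (23·47)/(10 + 0.13·47) = 108100/1611 ≈ 67.101
Max retention: S = 1000/(108100/1611) − 10 = 5300/1081 in (≈ 4.903 in)
Ia = 0.2S: 0.2·4.903 = 0.981 in (exactly 1060/1081)

S = 5300/1081 in ≈ 4.903 in; Ia = 1060/1081 in ≈ 0.981 in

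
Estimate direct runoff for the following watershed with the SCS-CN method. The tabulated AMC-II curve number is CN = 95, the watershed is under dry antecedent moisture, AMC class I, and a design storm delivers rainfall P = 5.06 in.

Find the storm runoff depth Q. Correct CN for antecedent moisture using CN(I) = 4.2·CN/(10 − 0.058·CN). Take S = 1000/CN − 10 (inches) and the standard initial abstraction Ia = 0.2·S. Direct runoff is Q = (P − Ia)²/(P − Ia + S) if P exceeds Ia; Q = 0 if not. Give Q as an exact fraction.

Adjust CN=95 to AMC I: 4.2·95/(10 − 0.058·95) → 399 ÷ (449/100) = 39900/449 ≈ 88.864
S = 1000/(39900/449) − 10 = 500/399 in ≈ 1.253 in
Ia = 0.2S: 0.2·1.253 = 0.251 in (exactly 100/399)
Excess rainfall: 5.060 − 0.251 = 4.809 in; P > Ia so Q > 0
Runoff Q = (P−Ia)²/(P−Ia+S) = (4.809)²/(4.809+1.253) = 9205826809/2412892650 ≈ 3.815 in

Q = 9205826809/2412892650 in ≈ 3.815 in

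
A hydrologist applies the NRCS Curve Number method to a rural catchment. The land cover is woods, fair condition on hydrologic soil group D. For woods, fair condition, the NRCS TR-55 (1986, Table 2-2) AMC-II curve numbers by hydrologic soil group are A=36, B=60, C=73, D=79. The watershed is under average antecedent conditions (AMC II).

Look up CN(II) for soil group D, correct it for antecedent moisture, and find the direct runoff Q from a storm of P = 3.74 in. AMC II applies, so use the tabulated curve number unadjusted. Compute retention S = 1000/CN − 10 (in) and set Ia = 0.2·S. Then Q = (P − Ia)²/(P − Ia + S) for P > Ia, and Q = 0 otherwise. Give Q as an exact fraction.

NRCS table: woods, fair condition, soil group D → CN(II) = 79
CN(II) = 79; AMC II needs no correction.
Max retention: S = 1000/79 − 10 = 210/79 in (≈ 2.658 in)
Ia = 0.2S: 0.2·2.658 = 0.532 in (exactly 42/79)
Excess rainfall: 3.740 − 0.532 = 3.208 in; P > Ia so Q > 0
Runoff Q = (P−Ia)²/(P−Ia+S) = (3.208)²/(3.208+2.658) = 160604929/91533350 ≈ 1.755 in

Q = 160604929/91533350 in ≈ 1.755 in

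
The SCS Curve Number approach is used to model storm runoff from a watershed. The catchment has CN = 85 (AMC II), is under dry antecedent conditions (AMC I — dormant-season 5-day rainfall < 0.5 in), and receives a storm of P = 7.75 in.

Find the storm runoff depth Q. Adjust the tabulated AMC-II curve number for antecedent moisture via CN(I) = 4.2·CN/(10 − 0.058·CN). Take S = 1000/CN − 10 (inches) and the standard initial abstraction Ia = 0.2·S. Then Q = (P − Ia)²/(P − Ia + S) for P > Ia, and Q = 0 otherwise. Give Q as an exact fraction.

Q = 10817521/2517564 in ≈ 4.297 in

Adjust CN=85 to AMC I: 4.2·85/(10 − 0.058·85) → 357 ÷ (507/100) = 11900/169 ≈ 70.414
Retention S: 1000/CN − 10 with CN=70.414 → S = 500/119 ≈ 4.202 in
Ia = 0.2·(500/119) = 100/119 in ≈ 0.840 in
Since P=7.750 > Ia=0.840: effective rainfall P−Ia = 3289/476 in
Q = (3289/476)²/((3289/476) + 500/119) = (10817521/226576)/(5289/476) = 10817521/2517564 in ≈ 4.297 in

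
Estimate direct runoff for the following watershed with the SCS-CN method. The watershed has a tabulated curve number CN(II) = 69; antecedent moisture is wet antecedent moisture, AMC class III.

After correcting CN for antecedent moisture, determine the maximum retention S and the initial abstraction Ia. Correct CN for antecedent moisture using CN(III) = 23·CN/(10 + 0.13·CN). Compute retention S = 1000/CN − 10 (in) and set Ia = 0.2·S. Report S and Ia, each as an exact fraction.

S = 3100/1587 in ≈ 1.953 in; Ia = 620/1587 in ≈ 0.391 in

CN(III) from CN(II)=69: (23·69)/(10 + 0.13·69) = 158700/1897 ≈ 83.658
S = 1000/(158700/1897) − 10 = 3100/1587 in ≈ 1.953 in
Ia = 0.2S: 0.2·1.953 = 0.391 in (exactly 620/1587)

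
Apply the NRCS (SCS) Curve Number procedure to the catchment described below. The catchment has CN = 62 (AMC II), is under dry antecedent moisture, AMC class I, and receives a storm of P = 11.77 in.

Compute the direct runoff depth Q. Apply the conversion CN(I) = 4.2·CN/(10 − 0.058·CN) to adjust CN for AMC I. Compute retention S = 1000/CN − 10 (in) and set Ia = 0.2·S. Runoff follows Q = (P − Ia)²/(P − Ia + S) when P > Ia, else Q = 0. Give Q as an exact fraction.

Q = 332037555529/99357377700 in ≈ 3.342 in

CN(I) from CN(II)=62: (4.2·62)/(10 − 0.058·62) = 65100/1601 ≈ 40.662
S = 1000/(65100/1601) − 10 = 9500/651 in ≈ 14.593 in
Ia = 0.2·(9500/651) = 1900/651 in ≈ 2.919 in
Since P=11.770 > Ia=2.919: effective rainfall P−Ia = 576227/65100 in
Q: (576227/65100)² ÷ (1526227/65100) = 332037555529/99357377700 in (≈ 3.342 in)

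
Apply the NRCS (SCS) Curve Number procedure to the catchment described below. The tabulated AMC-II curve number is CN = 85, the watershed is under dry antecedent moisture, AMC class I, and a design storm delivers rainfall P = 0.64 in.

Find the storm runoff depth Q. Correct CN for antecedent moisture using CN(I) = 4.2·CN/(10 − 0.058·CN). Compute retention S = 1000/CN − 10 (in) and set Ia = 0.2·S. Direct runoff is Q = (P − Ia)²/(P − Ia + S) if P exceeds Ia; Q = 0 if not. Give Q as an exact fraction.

Q = 0 in ≈ 0.000 in

Dry (AMC I): CN(I) = 4.2·85/(10 − 0.058·85) = 357/(507/100) = 11900/169 ≈ 70.414
Retention S: 1000/CN − 10 with CN=70.414 → S = 500/119 ≈ 4.202 in
Ia = 0.2S: 0.2·4.202 = 0.840 in (exactly 100/119)
P = 0.640 ≤ Ia = 0.840 in: entire storm abstracted, Q = 0.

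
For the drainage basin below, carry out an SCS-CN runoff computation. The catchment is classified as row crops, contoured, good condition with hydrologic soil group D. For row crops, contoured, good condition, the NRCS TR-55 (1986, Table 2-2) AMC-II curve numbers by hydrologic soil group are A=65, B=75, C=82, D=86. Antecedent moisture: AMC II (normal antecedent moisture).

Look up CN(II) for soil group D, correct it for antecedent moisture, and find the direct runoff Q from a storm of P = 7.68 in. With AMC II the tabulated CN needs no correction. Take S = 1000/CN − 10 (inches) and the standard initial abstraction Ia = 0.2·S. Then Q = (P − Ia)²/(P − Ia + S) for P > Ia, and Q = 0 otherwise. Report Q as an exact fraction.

NRCS table: row crops, contoured, good condition, soil group D → CN(II) = 86
Average conditions: CN = 86 (no AMC adjustment).
Retention S: 1000/CN − 10 with CN=86.000 → S = 70/43 ≈ 1.628 in
Ia = 0.2S: 0.2·1.628 = 0.326 in (exactly 14/43)
Since P=7.680 > Ia=0.326: effective rainfall P−Ia = 7906/1075 in
Q: (7906/1075)² ÷ (9656/1075) = 15626209/2595050 in (≈ 6.022 in)

Q = 15626209/2595050 in ≈ 6.022 in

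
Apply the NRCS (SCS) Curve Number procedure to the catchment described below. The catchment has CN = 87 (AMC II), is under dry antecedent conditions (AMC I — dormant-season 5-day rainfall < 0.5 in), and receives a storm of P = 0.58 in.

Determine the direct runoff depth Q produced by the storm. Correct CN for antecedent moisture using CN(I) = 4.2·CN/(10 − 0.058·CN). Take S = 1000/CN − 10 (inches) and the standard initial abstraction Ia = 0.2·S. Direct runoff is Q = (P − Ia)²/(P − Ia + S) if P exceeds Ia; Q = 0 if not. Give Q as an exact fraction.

Q = 0 in ≈ 0.000 in

Dry (AMC I): CN(I) = 4.2·87/(10 − 0.058·87) = (1827/5)/(2477/500) = 182700/2477 ≈ 73.759
Retention S: 1000/CN − 10 with CN=73.759 → S = 6500/1827 ≈ 3.558 in
Ia = 0.2S: 0.2·3.558 = 0.712 in (exactly 1300/1827)
P = 0.580 ≤ Ia = 0.712 in: entire storm abstracted, Q = 0.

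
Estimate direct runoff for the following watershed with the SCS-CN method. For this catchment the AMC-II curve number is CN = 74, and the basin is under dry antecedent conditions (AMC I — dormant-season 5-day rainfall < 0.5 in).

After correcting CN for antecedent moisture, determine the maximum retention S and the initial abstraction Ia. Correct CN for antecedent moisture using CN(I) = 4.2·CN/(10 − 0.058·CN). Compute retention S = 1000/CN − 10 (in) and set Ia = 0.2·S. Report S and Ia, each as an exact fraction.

CN(I) from CN(II)=74: (4.2·74)/(10 − 0.058·74) = 77700/1427 ≈ 54.450
Max retention: S = 1000/(77700/1427) − 10 = 6500/777 in (≈ 8.366 in)
Initial abstraction Ia = S/5 = (6500/777)/5 = 1300/777 ≈ 1.673 in

S = 6500/777 in ≈ 8.366 in; Ia = 1300/777 in ≈ 1.673 in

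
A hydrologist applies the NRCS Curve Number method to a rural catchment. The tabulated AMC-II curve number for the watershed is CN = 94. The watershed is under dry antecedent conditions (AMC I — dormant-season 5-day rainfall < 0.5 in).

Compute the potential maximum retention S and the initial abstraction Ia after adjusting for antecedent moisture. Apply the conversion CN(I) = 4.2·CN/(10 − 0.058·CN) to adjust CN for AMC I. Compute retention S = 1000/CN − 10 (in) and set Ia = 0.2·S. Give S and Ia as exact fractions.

Adjust CN=94 to AMC I: 4.2·94/(10 − 0.058·94) → (1974/5) ÷ (1137/250) = 32900/379 ≈ 86.807
S = 1000/(32900/379) − 10 = 500/329 in ≈ 1.520 in
Initial abstraction Ia = S/5 = (500/329)/5 = 100/329 ≈ 0.304 in

S = 500/329 in ≈ 1.520 in; Ia = 100/329 in ≈ 0.304 in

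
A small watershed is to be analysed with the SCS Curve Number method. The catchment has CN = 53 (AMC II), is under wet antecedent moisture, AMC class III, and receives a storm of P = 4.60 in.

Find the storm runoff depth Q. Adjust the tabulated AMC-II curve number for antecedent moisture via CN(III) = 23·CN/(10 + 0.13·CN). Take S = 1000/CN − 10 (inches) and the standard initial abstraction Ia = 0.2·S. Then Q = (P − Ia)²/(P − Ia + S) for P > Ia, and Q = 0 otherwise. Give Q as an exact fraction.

Q = 544615569/285471515 in ≈ 1.908 in

Wet (AMC III): CN(III) = 23·53/(10 + 0.13·53) = 1219/(1689/100) = 121900/1689 ≈ 72.173
Retention S: 1000/CN − 10 with CN=72.173 → S = 4700/1219 ≈ 3.856 in
Initial abstraction Ia = S/5 = (4700/1219)/5 = 940/1219 ≈ 0.771 in
Since P=4.600 > Ia=0.771: effective rainfall P−Ia = 23337/6095 in
Q = (23337/6095)²/((23337/6095) + 4700/1219) = (544615569/37149025)/(46837/6095) = 544615569/285471515 in ≈ 1.908 in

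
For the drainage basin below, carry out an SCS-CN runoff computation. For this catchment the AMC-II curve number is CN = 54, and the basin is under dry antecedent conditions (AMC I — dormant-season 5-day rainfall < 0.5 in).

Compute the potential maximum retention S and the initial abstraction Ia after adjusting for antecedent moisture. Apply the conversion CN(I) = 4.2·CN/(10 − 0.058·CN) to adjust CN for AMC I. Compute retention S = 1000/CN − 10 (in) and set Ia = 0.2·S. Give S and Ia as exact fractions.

Dry (AMC I): CN(I) = 4.2·54/(10 − 0.058·54) = (1134/5)/(1717/250) = 56700/1717 ≈ 33.023
S = 1000/(56700/1717) − 10 = 11500/567 in ≈ 20.282 in
Ia = 0.2·(11500/567) = 2300/567 in ≈ 4.056 in

S = 11500/567 in ≈ 20.282 in; Ia = 2300/567 in ≈ 4.056 in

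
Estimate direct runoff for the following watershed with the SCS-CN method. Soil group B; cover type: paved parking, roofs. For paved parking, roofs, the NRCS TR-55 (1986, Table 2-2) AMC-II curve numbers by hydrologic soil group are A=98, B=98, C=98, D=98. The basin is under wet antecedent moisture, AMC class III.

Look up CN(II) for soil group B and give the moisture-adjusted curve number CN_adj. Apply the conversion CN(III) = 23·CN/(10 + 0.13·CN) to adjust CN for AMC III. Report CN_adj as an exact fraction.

CN_adj = 112700/1137 ≈ 99.120

NRCS table: paved parking, roofs, soil group B → CN(II) = 98
Wet (AMC III): CN(III) = 23·98/(10 + 0.13·98) = 2254/(1137/50) = 112700/1137 ≈ 99.120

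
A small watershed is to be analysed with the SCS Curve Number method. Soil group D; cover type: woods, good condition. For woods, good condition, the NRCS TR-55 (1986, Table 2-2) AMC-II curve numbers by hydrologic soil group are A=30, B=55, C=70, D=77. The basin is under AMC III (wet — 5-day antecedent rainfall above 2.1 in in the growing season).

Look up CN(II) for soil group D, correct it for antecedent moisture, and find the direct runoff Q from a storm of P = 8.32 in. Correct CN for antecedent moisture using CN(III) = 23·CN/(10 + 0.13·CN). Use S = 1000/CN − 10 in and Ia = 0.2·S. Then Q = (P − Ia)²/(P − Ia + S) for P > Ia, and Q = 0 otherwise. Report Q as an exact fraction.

Q = 15046641/2167550 in ≈ 6.942 in

NRCS table: woods, good condition, soil group D → CN(II) = 77
Wet (AMC III): CN(III) = 23·77/(10 + 0.13·77) = 1771/(2001/100) = 7700/87 ≈ 88.506
Retention S: 1000/CN − 10 with CN=88.506 → S = 100/77 ≈ 1.299 in
Initial abstraction Ia = S/5 = (100/77)/5 = 20/77 ≈ 0.260 in
Excess rainfall: 8.320 − 0.260 = 8.060 in; P > Ia so Q > 0
Q = (15516/1925)²/((15516/1925) + 100/77) = (240746256/3705625)/(18016/1925) = 15046641/2167550 in ≈ 6.942 in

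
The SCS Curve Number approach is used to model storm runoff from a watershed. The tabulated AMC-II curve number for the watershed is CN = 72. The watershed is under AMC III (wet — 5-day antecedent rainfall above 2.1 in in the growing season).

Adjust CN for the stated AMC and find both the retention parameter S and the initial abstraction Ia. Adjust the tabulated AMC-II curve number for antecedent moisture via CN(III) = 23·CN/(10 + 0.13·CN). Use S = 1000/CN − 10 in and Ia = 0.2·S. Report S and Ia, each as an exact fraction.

S = 350/207 in ≈ 1.691 in; Ia = 70/207 in ≈ 0.338 in

CN(III) from CN(II)=72: (23·72)/(10 + 0.13·72) = 10350/121 ≈ 85.537
Max retention: S = 1000/(10350/121) − 10 = 350/207 in (≈ 1.691 in)
Initial abstraction Ia = S/5 = (350/207)/5 = 70/207 ≈ 0.338 in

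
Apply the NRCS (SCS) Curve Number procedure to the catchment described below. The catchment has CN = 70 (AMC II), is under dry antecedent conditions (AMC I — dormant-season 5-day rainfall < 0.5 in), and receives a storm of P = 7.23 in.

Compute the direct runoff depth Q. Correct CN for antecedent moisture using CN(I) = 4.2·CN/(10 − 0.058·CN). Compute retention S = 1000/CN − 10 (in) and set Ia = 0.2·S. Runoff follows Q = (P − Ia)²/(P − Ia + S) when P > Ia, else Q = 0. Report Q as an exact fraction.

Dry (AMC I): CN(I) = 4.2·70/(10 − 0.058·70) = 294/(297/50) = 4900/99 ≈ 49.495
Max retention: S = 1000/(4900/99) − 10 = 500/49 in (≈ 10.204 in)
Initial abstraction Ia = S/5 = (500/49)/5 = 100/49 ≈ 2.041 in
Since P=7.230 > Ia=2.041: effective rainfall P−Ia = 25427/4900 in
Runoff Q = (P−Ia)²/(P−Ia+S) = (5.189)²/(5.189+10.204) = 646532329/369592300 ≈ 1.749 in

Q = 646532329/369592300 in ≈ 1.749 in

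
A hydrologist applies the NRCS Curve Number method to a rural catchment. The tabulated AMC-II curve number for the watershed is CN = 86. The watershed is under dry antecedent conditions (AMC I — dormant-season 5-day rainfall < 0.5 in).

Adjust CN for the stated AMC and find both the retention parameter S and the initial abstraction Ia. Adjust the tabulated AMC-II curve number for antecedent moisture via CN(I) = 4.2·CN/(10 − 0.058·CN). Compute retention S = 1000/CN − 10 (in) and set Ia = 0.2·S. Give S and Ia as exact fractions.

CN(I) from CN(II)=86: (4.2·86)/(10 − 0.058·86) = 12900/179 ≈ 72.067
S = 1000/(12900/179) − 10 = 500/129 in ≈ 3.876 in
Initial abstraction Ia = S/5 = (500/129)/5 = 100/129 ≈ 0.775 in

S = 500/129 in ≈ 3.876 in; Ia = 100/129 in ≈ 0.775 in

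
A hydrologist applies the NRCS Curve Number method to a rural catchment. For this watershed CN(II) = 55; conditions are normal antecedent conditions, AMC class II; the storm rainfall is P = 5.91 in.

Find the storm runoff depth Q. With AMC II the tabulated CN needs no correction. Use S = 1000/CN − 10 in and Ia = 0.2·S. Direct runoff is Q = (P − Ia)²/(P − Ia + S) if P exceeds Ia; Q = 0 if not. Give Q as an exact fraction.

Q = 7366467/5023700 in ≈ 1.466 in

AMC II — tabulated CN = 55 applies directly.
Max retention: S = 1000/55 − 10 = 90/11 in (≈ 8.182 in)
Ia = 0.2S: 0.2·8.182 = 1.636 in (exactly 18/11)
Since P=5.910 > Ia=1.636: effective rainfall P−Ia = 4701/1100 in
Q = (4701/1100)²/((4701/1100) + 90/11) = (22099401/1210000)/(13701/1100) = 7366467/5023700 in ≈ 1.466 in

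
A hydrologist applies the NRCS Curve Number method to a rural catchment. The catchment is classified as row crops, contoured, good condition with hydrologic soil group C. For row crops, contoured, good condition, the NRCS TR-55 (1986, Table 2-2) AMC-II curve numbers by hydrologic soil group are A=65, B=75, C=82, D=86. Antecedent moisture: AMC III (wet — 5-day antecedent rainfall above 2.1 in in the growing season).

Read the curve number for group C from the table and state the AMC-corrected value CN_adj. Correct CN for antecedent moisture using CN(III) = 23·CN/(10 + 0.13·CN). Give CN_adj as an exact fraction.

CN_adj = 94300/1033 ≈ 91.288

NRCS table: row crops, contoured, good condition, soil group C → CN(II) = 82
CN(III) from CN(II)=82: (23·82)/(10 + 0.13·82) = 94300/1033 ≈ 91.288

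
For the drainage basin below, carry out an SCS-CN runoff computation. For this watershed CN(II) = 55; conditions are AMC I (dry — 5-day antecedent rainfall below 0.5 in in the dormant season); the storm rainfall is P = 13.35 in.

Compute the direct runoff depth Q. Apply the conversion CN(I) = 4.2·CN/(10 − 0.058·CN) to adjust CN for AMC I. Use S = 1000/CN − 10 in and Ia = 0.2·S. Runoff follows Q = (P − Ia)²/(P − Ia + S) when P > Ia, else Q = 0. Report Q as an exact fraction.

Q = 23551609/7624540 in ≈ 3.089 in

Dry (AMC I): CN(I) = 4.2·55/(10 − 0.058·55) = 231/(681/100) = 7700/227 ≈ 33.921
Max retention: S = 1000/(7700/227) − 10 = 1500/77 in (≈ 19.481 in)
Ia = 0.2S: 0.2·19.481 = 3.896 in (exactly 300/77)
Excess rainfall: 13.350 − 3.896 = 9.454 in; P > Ia so Q > 0
Runoff Q = (P−Ia)²/(P−Ia+S) = (9.454)²/(9.454+19.481) = 23551609/7624540 ≈ 3.089 in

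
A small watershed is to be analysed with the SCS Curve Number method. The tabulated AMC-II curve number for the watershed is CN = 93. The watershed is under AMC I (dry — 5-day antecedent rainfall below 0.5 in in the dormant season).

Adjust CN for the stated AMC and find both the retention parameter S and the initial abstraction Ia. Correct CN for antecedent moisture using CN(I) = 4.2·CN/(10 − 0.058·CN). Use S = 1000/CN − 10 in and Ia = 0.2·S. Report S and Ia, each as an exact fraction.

S = 500/279 in ≈ 1.792 in; Ia = 100/279 in ≈ 0.358 in

Adjust CN=93 to AMC I: 4.2·93/(10 − 0.058·93) → (1953/5) ÷ (2303/500) = 27900/329 ≈ 84.802
S = 1000/(27900/329) − 10 = 500/279 in ≈ 1.792 in
Ia = 0.2S: 0.2·1.792 = 0.358 in (exactly 100/279)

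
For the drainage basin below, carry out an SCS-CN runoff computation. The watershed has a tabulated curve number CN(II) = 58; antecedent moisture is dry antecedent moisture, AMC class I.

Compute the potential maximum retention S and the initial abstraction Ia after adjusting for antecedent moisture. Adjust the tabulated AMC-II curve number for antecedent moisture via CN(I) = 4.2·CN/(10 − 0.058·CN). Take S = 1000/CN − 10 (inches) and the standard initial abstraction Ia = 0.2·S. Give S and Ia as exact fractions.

CN(I) from CN(II)=58: (4.2·58)/(10 − 0.058·58) = 2900/79 ≈ 36.709
Retention S: 1000/CN − 10 with CN=36.709 → S = 500/29 ≈ 17.241 in
Initial abstraction Ia = S/5 = (500/29)/5 = 100/29 ≈ 3.448 in

S = 500/29 in ≈ 17.241 in; Ia = 100/29 in ≈ 3.448 in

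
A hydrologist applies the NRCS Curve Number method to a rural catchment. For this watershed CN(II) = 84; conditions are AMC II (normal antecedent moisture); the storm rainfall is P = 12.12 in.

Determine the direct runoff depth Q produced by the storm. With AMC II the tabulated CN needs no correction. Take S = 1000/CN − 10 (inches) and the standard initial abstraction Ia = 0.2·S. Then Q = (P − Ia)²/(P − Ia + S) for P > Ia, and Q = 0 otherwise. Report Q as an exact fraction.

AMC II — tabulated CN = 84 applies directly.
Max retention: S = 1000/84 − 10 = 40/21 in (≈ 1.905 in)
Ia = 0.2·(40/21) = 8/21 in ≈ 0.381 in
P − Ia = 12.120 − 0.381 = 6163/525 ≈ 11.739 in (> 0, runoff occurs)
Q: (6163/525)² ÷ (7163/525) = 37982569/3760575 in (≈ 10.100 in)

Q = 37982569/3760575 in ≈ 10.100 in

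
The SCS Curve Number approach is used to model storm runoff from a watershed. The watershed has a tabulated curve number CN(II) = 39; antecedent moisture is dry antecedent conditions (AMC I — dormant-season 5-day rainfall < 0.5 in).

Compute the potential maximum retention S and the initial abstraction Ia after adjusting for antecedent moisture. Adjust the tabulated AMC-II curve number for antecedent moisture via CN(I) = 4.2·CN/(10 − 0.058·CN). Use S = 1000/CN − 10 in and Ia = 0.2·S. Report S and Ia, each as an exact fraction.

S = 30500/819 in ≈ 37.241 in; Ia = 6100/819 in ≈ 7.448 in

CN(I) from CN(II)=39: (4.2·39)/(10 − 0.058·39) = 81900/3869 ≈ 21.168
Retention S: 1000/CN − 10 with CN=21.168 → S = 30500/819 ≈ 37.241 in
Ia = 0.2S: 0.2·37.241 = 7.448 in (exactly 6100/819)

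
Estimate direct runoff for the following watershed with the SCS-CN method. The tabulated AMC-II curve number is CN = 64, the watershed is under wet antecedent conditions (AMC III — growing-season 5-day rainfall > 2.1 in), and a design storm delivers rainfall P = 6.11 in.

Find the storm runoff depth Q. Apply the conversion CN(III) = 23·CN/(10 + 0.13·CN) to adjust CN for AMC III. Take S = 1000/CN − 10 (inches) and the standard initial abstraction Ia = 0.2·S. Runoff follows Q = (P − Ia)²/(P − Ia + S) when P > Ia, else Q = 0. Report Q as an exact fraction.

Q = 41783296/10667975 in ≈ 3.917 in

Adjust CN=64 to AMC III: 23·64/(10 + 0.13·64) → 1472 ÷ (458/25) = 18400/229 ≈ 80.349
S = 1000/(18400/229) − 10 = 225/92 in ≈ 2.446 in
Ia = 0.2S: 0.2·2.446 = 0.489 in (exactly 45/92)
Excess rainfall: 6.110 − 0.489 = 5.621 in; P > Ia so Q > 0
Runoff Q = (P−Ia)²/(P−Ia+S) = (5.621)²/(5.621+2.446) = 41783296/10667975 ≈ 3.917 in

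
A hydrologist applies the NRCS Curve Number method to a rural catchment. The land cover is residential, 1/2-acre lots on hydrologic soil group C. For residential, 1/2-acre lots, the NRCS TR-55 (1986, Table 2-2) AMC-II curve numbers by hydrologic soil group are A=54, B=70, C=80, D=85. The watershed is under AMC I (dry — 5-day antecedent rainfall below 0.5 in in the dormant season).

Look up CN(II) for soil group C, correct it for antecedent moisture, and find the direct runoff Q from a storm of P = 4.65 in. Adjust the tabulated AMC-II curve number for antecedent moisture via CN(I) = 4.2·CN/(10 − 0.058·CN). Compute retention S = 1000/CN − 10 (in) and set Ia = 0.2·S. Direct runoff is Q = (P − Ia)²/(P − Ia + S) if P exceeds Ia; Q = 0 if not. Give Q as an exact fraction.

Q = 2111209/1660260 in ≈ 1.272 in

NRCS table: residential, 1/2-acre lots, soil group C → CN(II) = 80
Adjust CN=80 to AMC I: 4.2·80/(10 − 0.058·80) → 336 ÷ (134/25) = 4200/67 ≈ 62.687
Retention S: 1000/CN − 10 with CN=62.687 → S = 125/21 ≈ 5.952 in
Ia = 0.2S: 0.2·5.952 = 1.190 in (exactly 25/21)
Since P=4.650 > Ia=1.190: effective rainfall P−Ia = 1453/420 in
Q = (1453/420)²/((1453/420) + 125/21) = (2111209/176400)/(3953/420) = 2111209/1660260 in ≈ 1.272 in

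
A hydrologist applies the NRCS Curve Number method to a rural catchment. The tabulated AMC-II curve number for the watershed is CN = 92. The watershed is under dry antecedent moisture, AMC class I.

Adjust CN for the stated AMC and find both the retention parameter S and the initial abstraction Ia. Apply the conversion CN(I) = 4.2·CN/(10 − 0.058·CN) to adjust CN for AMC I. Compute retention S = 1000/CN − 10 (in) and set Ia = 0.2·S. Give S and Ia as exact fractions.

Dry (AMC I): CN(I) = 4.2·92/(10 − 0.058·92) = (1932/5)/(583/125) = 48300/583 ≈ 82.847
Max retention: S = 1000/(48300/583) − 10 = 1000/483 in (≈ 2.070 in)
Ia = 0.2·(1000/483) = 200/483 in ≈ 0.414 in

S = 1000/483 in ≈ 2.070 in; Ia = 200/483 in ≈ 0.414 in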